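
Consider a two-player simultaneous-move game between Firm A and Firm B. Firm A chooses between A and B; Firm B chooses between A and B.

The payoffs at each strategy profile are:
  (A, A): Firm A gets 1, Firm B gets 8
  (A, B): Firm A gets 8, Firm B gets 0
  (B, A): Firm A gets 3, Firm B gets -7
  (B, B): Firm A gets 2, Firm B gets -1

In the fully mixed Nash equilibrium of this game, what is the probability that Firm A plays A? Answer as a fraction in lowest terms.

3/7

Let p be the probability that Firm A plays A. In a completely mixed equilibrium, Firm B must be indifferent between A and B.
Firm B's expected payoff from A is 8p − 7(1−p); from B it is −(1−p).
Setting these equal: 15p − 7 = p − 1, so p = 3/7.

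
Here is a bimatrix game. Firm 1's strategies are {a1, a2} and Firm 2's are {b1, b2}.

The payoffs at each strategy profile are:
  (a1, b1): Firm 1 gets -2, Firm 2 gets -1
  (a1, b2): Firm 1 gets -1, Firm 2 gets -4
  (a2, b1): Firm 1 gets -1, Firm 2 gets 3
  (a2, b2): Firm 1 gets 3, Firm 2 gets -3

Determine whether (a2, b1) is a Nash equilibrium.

Yes

At (a2, b1), Firm 1 earns -1; switching to a1 would give -2, so Firm 1 has no profitable deviation.
Firm 2 earns 3; switching to b2 would give -3, so Firm 2 has no profitable deviation.
Neither player can gain by a unilateral deviation, so this profile is a Nash equilibrium.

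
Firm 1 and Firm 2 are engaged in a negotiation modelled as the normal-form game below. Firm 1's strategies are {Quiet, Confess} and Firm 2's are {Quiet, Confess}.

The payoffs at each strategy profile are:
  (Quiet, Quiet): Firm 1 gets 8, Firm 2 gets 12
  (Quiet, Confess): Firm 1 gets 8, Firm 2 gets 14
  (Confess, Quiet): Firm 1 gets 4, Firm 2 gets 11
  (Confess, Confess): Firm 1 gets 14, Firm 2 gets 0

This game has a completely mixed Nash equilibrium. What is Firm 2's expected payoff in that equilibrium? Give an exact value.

154/13

First find p, the probability Firm 1 plays Quiet, from Firm 2's indifference between Quiet and Confess: 12p + 11(1−p) = 14p, giving p = 11/13.
Since Firm 2 is indifferent in equilibrium, Firm 2's expected payoff equals the payoff from either column against (11/13, 2/13). Using Quiet: 12(11/13) + 11(2/13) = 154/13.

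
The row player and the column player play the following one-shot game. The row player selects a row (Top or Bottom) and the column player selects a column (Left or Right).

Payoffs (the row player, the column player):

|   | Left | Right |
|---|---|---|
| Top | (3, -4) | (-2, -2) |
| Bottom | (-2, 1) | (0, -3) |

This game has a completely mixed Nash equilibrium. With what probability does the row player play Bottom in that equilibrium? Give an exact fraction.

1/3

Let x be the probability that the row player plays Top. In a completely mixed equilibrium, the column player must be indifferent between Left and Right.
The column player's expected payoff from Left is −4x + (1−x); from Right it is −2x − 3(1−x).
Setting these equal: −5x + 1 = x − 3, so x = 2/3.
Therefore the row player plays Bottom with probability 1 − 2/3 = 1/3.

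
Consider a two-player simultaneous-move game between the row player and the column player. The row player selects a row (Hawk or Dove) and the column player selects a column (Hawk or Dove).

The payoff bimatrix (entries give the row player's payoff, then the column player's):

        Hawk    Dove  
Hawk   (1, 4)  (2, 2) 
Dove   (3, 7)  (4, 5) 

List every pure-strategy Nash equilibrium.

(Dove, Hawk)

(Hawk, Hawk): the row player prefers Dove (3 > 1) — not an equilibrium.
(Hawk, Dove): the row player prefers Dove (4 > 2); the column player prefers Hawk (4 > 2) — not an equilibrium.
(Dove, Hawk): the row player gets 3 ≥ 1 from Hawk, and the column player gets 7 ≥ 5 from Dove — Nash equilibrium.
(Dove, Dove): the column player prefers Hawk (7 > 5) — not an equilibrium.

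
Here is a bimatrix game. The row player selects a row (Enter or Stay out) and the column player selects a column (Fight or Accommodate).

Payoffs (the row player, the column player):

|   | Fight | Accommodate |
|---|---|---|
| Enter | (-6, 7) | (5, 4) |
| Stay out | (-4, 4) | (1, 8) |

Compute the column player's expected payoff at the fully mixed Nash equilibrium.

40/7

First find p, the probability the row player plays Enter, from the column player's indifference between Fight and Accommodate: 7p + 4(1−p) = 4p + 8(1−p), giving p = 4/7.
Since the column player is indifferent in equilibrium, the column player's expected payoff equals the payoff from either column against (4/7, 3/7). Using Fight: 7(4/7) + 4(3/7) = 40/7.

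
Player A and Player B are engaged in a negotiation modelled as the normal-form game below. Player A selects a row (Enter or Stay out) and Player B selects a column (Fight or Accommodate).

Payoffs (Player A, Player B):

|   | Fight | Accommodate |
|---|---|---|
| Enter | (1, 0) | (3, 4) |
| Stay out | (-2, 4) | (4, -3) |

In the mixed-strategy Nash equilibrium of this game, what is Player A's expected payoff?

5/2

First find y, the probability Player B plays Fight, from Player A's indifference between Enter and Stay out: y + 3(1−y) = −2y + 4(1−y), giving y = 1/4.
Since Player A is indifferent in equilibrium, Player A's expected payoff equals the payoff from either row against (1/4, 3/4). Using Enter: (1/4) + 3(3/4) = 5/2.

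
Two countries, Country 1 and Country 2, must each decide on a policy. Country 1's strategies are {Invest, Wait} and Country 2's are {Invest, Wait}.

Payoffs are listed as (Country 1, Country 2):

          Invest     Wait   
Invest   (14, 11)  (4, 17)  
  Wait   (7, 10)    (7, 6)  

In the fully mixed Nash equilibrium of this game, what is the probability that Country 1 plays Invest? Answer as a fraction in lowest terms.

2/5

Let p be the probability that Country 1 plays Invest. In a completely mixed equilibrium, Country 2 must be indifferent between Invest and Wait.
Country 2's expected payoff from Invest is 11p + 10(1−p); from Wait it is 17p + 6(1−p).
Setting these equal: p + 10 = 11p + 6, so p = 2/5.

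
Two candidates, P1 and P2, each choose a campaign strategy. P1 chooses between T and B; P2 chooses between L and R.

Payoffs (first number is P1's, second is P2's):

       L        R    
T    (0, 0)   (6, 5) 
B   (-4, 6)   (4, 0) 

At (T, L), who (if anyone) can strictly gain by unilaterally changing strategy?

P1 at (T, L) earns 0; deviating to B yields -4 — not better.
P2 earns 0; deviating to R yields 5 — a strict improvement.
Only P2 has a strictly profitable deviation.

P2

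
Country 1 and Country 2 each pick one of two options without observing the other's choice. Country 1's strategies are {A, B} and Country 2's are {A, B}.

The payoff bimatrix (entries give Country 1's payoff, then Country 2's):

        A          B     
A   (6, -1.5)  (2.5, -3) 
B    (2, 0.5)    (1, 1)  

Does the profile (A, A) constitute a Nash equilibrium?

At (A, A), Country 1 earns 6; switching to B would give 2, so Country 1 has no profitable deviation.
Country 2 earns -1.5; switching to B would give -3, so Country 2 has no profitable deviation.
Neither player can gain by a unilateral deviation, so this profile is a Nash equilibrium.

Yes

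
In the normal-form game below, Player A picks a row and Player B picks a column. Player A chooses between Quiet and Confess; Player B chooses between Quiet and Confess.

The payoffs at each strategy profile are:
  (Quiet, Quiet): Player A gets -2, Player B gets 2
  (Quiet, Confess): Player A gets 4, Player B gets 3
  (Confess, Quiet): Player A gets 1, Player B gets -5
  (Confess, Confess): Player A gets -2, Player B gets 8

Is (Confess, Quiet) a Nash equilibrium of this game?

At (Confess, Quiet), Player A earns 1; switching to Quiet would give -2, so Player A has no profitable deviation.
Player B earns -5; switching to Confess would give 8, so Player B would deviate.
Since at least one player can profitably deviate, this is not a Nash equilibrium.

No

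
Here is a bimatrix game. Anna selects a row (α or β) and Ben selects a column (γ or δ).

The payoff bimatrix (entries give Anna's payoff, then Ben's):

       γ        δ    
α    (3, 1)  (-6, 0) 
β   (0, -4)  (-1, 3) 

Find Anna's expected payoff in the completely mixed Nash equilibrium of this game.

-3/8

First find q, the probability Ben plays γ, from Anna's indifference between α and β: 3q − 6(1−q) = −(1−q), giving q = 5/8.
Since Anna is indifferent in equilibrium, Anna's expected payoff equals the payoff from either row against (5/8, 3/8). Using α: 3(5/8) − 6(3/8) = -3/8.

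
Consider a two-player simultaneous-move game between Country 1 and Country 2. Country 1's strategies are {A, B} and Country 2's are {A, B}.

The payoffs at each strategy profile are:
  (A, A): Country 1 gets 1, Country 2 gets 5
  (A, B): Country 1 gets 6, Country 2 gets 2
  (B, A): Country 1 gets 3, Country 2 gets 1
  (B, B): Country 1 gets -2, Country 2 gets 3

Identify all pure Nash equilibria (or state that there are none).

(A, A): Country 1 prefers B (3 > 1) — not an equilibrium.
(A, B): Country 2 prefers A (5 > 2) — not an equilibrium.
(B, A): Country 2 prefers B (3 > 1) — not an equilibrium.
(B, B): Country 1 prefers A (6 > -2) — not an equilibrium.

none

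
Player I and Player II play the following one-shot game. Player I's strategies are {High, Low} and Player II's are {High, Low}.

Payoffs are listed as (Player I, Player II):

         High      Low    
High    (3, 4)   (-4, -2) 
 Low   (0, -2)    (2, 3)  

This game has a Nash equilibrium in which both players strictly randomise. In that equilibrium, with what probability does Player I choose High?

Let p be the probability that Player I plays High. In a completely mixed equilibrium, Player II must be indifferent between High and Low.
Player II's expected payoff from High is 4p − 2(1−p); from Low it is −2p + 3(1−p).
Setting these equal: 6p − 2 = −5p + 3, so p = 5/11.

5/11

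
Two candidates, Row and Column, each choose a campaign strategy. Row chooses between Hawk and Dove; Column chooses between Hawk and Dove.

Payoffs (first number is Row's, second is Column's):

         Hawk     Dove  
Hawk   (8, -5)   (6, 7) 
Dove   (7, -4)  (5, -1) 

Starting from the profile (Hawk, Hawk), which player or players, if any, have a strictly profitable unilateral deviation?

Row at (Hawk, Hawk) earns 8; deviating to Dove yields 7 — not better.
Column earns -5; deviating to Dove yields 7 — a strict improvement.
Only Column has a strictly profitable deviation.

Column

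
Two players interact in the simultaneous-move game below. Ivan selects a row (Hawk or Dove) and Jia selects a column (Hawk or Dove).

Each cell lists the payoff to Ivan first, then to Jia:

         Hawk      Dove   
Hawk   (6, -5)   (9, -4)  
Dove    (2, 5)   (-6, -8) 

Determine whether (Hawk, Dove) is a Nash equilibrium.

Yes

At (Hawk, Dove), Ivan earns 9; switching to Dove would give -6, so Ivan has no profitable deviation.
Jia earns -4; switching to Hawk would give -5, so Jia has no profitable deviation.
Neither player can gain by a unilateral deviation, so this profile is a Nash equilibrium.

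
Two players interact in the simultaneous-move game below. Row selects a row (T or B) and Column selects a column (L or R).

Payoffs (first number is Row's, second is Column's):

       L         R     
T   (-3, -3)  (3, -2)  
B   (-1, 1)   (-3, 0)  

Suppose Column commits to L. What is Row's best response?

Against L, Row earns -3 from T and -1 from B.
So B is the best response.

B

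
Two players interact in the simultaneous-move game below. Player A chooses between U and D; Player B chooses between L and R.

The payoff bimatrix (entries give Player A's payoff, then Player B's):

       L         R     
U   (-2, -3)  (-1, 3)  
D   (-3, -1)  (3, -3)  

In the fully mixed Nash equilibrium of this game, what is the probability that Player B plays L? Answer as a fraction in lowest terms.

4/5

Let y be the probability that Player B plays L. In a completely mixed equilibrium, Player A must be indifferent between U and D.
Player A's expected payoff from U is −2y − (1−y); from D it is −3y + 3(1−y).
Setting these equal: −y − 1 = −6y + 3, so y = 4/5.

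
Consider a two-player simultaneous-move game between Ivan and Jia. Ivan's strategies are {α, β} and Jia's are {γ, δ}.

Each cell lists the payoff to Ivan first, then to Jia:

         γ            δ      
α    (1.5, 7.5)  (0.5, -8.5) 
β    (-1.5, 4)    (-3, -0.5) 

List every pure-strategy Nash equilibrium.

(α, γ)

(α, γ): Ivan gets 1.5 ≥ -1.5 from β, and Jia gets 7.5 ≥ -8.5 from δ — Nash equilibrium.
(α, δ): Jia prefers γ (7.5 > -8.5) — not an equilibrium.
(β, γ): Ivan prefers α (1.5 > -1.5) — not an equilibrium.
(β, δ): Ivan prefers α (0.5 > -3); Jia prefers γ (4 > -0.5) — not an equilibrium.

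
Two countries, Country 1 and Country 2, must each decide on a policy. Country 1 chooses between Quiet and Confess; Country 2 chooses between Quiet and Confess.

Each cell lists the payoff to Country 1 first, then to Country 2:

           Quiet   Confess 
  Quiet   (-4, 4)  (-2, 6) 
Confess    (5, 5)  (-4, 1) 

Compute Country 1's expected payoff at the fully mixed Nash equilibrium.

-26/11

First find y, the probability Country 2 plays Quiet, from Country 1's indifference between Quiet and Confess: −4y − 2(1−y) = 5y − 4(1−y), giving y = 2/11.
Since Country 1 is indifferent in equilibrium, Country 1's expected payoff equals the payoff from either row against (2/11, 9/11). Using Quiet: −4(2/11) − 2(9/11) = -26/11.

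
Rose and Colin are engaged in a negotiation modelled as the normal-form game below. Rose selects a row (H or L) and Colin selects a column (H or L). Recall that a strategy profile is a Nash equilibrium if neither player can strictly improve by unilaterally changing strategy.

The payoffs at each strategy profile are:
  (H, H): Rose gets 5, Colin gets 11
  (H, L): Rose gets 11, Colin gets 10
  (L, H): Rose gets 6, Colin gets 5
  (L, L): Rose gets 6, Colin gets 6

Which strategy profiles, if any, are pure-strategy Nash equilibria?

none

(H, H): Rose prefers L (6 > 5) — not an equilibrium.
(H, L): Colin prefers H (11 > 10) — not an equilibrium.
(L, H): Colin prefers L (6 > 5) — not an equilibrium.
(L, L): Rose prefers H (11 > 6) — not an equilibrium.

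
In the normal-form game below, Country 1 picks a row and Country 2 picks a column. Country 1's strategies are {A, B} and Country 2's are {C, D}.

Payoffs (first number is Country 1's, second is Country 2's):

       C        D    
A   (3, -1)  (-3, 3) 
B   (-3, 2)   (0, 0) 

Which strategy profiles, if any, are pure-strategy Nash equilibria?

(A, C): Country 2 prefers D (3 > -1) — not an equilibrium.
(A, D): Country 1 prefers B (0 > -3) — not an equilibrium.
(B, C): Country 1 prefers A (3 > -3) — not an equilibrium.
(B, D): Country 2 prefers C (2 > 0) — not an equilibrium.

none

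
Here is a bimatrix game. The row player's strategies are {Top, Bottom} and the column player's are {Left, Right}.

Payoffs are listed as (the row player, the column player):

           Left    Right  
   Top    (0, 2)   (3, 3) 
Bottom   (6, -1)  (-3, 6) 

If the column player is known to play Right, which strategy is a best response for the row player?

Against Right, the row player earns 3 from Top and -3 from Bottom.
So Top is the best response.

Top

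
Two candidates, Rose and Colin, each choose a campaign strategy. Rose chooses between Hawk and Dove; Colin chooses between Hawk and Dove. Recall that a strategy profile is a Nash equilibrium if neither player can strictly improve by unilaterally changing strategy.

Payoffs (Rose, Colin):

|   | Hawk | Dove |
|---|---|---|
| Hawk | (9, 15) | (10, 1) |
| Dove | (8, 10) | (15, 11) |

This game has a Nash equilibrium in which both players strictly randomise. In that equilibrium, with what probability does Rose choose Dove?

Let p be the probability that Rose plays Hawk. In a completely mixed equilibrium, Colin must be indifferent between Hawk and Dove.
Colin's expected payoff from Hawk is 15p + 10(1−p); from Dove it is p + 11(1−p).
Setting these equal: 5p + 10 = −10p + 11, so p = 1/15.
Therefore Rose plays Dove with probability 1 − 1/15 = 14/15.

14/15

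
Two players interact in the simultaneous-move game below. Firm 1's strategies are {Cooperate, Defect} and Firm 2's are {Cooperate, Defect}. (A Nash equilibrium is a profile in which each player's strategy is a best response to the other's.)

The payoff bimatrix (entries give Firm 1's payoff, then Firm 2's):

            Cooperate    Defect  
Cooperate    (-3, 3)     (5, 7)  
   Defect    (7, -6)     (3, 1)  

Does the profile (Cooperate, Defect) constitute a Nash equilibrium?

At (Cooperate, Defect), Firm 1 earns 5; switching to Defect would give 3, so Firm 1 has no profitable deviation.
Firm 2 earns 7; switching to Cooperate would give 3, so Firm 2 has no profitable deviation.
Neither player can gain by a unilateral deviation, so this profile is a Nash equilibrium.

Yes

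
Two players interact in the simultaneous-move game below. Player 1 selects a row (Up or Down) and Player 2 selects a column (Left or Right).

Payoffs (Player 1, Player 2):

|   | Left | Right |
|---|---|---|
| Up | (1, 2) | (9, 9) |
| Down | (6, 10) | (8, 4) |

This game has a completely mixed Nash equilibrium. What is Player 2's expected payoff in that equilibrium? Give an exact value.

First find p, the probability Player 1 plays Up, from Player 2's indifference between Left and Right: 2p + 10(1−p) = 9p + 4(1−p), giving p = 6/13.
Since Player 2 is indifferent in equilibrium, Player 2's expected payoff equals the payoff from either column against (6/13, 7/13). Using Left: 2(6/13) + 10(7/13) = 82/13.

82/13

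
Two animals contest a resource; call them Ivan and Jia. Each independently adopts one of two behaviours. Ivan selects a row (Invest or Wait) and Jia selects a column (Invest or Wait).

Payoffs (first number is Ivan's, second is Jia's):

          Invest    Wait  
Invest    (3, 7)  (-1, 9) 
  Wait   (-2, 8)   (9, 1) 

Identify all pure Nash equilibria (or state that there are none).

(Invest, Invest): Jia prefers Wait (9 > 7) — not an equilibrium.
(Invest, Wait): Ivan prefers Wait (9 > -1) — not an equilibrium.
(Wait, Invest): Ivan prefers Invest (3 > -2) — not an equilibrium.
(Wait, Wait): Jia prefers Invest (8 > 1) — not an equilibrium.

none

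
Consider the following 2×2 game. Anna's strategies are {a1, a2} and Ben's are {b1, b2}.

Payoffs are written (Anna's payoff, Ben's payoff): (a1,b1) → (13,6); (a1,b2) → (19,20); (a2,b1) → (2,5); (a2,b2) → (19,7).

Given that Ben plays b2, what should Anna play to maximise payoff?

Against b2, Anna earns 19 from a1 and 19 from a2.
So either strategy is a best response.

either — both a1 and a2 are best responses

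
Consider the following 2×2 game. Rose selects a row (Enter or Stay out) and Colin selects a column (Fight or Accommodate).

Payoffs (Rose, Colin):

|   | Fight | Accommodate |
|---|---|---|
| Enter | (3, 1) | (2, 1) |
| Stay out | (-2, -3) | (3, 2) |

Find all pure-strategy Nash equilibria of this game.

(Enter, Fight) and (Stay out, Accommodate)

(Enter, Fight): Rose gets 3 ≥ -2 from Stay out, and Colin gets 1 ≥ 1 from Accommodate — Nash equilibrium.
(Enter, Accommodate): Rose prefers Stay out (3 > 2) — not an equilibrium.
(Stay out, Fight): Rose prefers Enter (3 > -2); Colin prefers Accommodate (2 > -3) — not an equilibrium.
(Stay out, Accommodate): Rose gets 3 ≥ 2 from Enter, and Colin gets 2 ≥ -3 from Fight — Nash equilibrium.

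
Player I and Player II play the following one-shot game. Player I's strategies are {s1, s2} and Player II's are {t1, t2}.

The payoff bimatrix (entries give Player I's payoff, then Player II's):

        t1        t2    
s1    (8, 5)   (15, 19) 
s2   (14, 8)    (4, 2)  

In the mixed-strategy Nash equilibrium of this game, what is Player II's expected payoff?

71/10

First find x, the probability Player I plays s1, from Player II's indifference between t1 and t2: 5x + 8(1−x) = 19x + 2(1−x), giving x = 3/10.
Since Player II is indifferent in equilibrium, Player II's expected payoff equals the payoff from either column against (3/10, 7/10). Using t1: 5(3/10) + 8(7/10) = 71/10.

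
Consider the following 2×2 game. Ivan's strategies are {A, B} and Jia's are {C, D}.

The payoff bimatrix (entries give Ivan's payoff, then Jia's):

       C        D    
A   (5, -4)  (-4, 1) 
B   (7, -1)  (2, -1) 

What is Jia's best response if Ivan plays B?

Against B, Jia earns -1 from C and -1 from D.
So either strategy is a best response.

either — both C and D are best responses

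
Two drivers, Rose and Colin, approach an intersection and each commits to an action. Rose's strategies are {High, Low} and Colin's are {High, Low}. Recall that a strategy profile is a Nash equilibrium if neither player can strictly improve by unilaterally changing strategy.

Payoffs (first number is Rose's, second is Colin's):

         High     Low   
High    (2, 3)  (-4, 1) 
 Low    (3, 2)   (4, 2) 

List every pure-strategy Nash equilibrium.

(Low, High) and (Low, Low)

(High, High): Rose prefers Low (3 > 2) — not an equilibrium.
(High, Low): Rose prefers Low (4 > -4); Colin prefers High (3 > 1) — not an equilibrium.
(Low, High): Rose gets 3 ≥ 2 from High, and Colin gets 2 ≥ 2 from Low — Nash equilibrium.
(Low, Low): Rose gets 4 ≥ -4 from High, and Colin gets 2 ≥ 2 from High — Nash equilibrium.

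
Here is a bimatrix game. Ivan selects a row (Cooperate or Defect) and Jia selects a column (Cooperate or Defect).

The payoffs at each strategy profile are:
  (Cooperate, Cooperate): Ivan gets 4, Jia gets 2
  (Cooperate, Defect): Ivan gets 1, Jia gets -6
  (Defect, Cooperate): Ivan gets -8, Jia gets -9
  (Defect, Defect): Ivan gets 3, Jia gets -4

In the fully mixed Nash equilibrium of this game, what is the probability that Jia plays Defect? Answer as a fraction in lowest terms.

6/7

Let q be the probability that Jia plays Cooperate. In a completely mixed equilibrium, Ivan must be indifferent between Cooperate and Defect.
Ivan's expected payoff from Cooperate is 4q + (1−q); from Defect it is −8q + 3(1−q).
Setting these equal: 3q + 1 = −11q + 3, so q = 1/7.
Therefore Jia plays Defect with probability 1 − 1/7 = 6/7.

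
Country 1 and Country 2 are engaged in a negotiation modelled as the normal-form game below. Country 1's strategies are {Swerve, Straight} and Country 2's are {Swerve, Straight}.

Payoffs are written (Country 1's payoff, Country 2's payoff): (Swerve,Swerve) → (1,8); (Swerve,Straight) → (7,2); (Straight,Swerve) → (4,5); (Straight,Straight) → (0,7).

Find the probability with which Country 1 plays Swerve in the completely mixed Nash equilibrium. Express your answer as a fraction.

Let x be the probability that Country 1 plays Swerve. In a completely mixed equilibrium, Country 2 must be indifferent between Swerve and Straight.
Country 2's expected payoff from Swerve is 8x + 5(1−x); from Straight it is 2x + 7(1−x).
Setting these equal: 3x + 5 = −5x + 7, so x = 1/4.

1/4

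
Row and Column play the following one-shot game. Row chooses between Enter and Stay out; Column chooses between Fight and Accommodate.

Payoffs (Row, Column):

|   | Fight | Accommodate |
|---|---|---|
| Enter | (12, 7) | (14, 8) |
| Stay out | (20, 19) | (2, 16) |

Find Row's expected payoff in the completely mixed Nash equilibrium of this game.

First find y, the probability Column plays Fight, from Row's indifference between Enter and Stay out: 12y + 14(1−y) = 20y + 2(1−y), giving y = 3/5.
Since Row is indifferent in equilibrium, Row's expected payoff equals the payoff from either row against (3/5, 2/5). Using Enter: 12(3/5) + 14(2/5) = 64/5.

64/5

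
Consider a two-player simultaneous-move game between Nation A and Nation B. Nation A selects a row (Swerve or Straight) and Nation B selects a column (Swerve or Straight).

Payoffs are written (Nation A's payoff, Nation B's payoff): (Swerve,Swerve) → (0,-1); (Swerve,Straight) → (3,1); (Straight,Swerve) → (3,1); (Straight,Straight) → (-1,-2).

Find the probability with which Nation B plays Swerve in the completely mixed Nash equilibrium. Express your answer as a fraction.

Let q be the probability that Nation B plays Swerve. In a completely mixed equilibrium, Nation A must be indifferent between Swerve and Straight.
Nation A's expected payoff from Swerve is 3(1−q); from Straight it is 3q − (1−q).
Setting these equal: −3q + 3 = 4q − 1, so q = 4/7.

4/7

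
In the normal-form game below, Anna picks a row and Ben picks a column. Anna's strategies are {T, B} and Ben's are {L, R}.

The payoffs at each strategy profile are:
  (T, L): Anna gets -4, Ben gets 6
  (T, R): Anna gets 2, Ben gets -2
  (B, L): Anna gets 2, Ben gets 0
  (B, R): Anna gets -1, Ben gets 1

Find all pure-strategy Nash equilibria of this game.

(T, L): Anna prefers B (2 > -4) — not an equilibrium.
(T, R): Ben prefers L (6 > -2) — not an equilibrium.
(B, L): Ben prefers R (1 > 0) — not an equilibrium.
(B, R): Anna prefers T (2 > -1) — not an equilibrium.

none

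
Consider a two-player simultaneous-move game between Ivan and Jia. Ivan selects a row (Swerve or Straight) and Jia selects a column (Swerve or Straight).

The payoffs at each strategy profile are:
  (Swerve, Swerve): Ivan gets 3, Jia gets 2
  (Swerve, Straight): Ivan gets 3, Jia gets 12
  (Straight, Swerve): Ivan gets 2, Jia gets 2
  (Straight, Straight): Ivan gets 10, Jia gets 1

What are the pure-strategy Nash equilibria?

(Swerve, Swerve): Jia prefers Straight (12 > 2) — not an equilibrium.
(Swerve, Straight): Ivan prefers Straight (10 > 3) — not an equilibrium.
(Straight, Swerve): Ivan prefers Swerve (3 > 2) — not an equilibrium.
(Straight, Straight): Jia prefers Swerve (2 > 1) — not an equilibrium.

none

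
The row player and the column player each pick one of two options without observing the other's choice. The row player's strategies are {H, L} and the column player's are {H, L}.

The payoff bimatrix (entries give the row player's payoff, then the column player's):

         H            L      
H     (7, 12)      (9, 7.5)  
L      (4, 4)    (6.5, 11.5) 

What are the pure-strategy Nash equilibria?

(H, H)

(H, H): the row player gets 7 ≥ 4 from L, and the column player gets 12 ≥ 7.5 from L — Nash equilibrium.
(H, L): the column player prefers H (12 > 7.5) — not an equilibrium.
(L, H): the row player prefers H (7 > 4); the column player prefers L (11.5 > 4) — not an equilibrium.
(L, L): the row player prefers H (9 > 6.5) — not an equilibrium.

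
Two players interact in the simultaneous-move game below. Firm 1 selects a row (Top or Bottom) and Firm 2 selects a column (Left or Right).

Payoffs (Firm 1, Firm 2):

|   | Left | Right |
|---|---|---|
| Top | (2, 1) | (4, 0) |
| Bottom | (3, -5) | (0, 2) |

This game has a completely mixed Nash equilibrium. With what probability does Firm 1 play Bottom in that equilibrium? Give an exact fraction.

Let p be the probability that Firm 1 plays Top. In a completely mixed equilibrium, Firm 2 must be indifferent between Left and Right.
Firm 2's expected payoff from Left is p − 5(1−p); from Right it is 2(1−p).
Setting these equal: 6p − 5 = −2p + 2, so p = 7/8.
Therefore Firm 1 plays Bottom with probability 1 − 7/8 = 1/8.

1/8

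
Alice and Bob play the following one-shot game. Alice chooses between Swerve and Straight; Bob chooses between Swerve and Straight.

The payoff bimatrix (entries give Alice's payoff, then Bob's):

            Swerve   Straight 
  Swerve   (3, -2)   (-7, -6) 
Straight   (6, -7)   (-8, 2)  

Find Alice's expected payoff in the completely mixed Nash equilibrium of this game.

First find q, the probability Bob plays Swerve, from Alice's indifference between Swerve and Straight: 3q − 7(1−q) = 6q − 8(1−q), giving q = 1/4.
Since Alice is indifferent in equilibrium, Alice's expected payoff equals the payoff from either row against (1/4, 3/4). Using Swerve: 3(1/4) − 7(3/4) = -9/2.

-9/2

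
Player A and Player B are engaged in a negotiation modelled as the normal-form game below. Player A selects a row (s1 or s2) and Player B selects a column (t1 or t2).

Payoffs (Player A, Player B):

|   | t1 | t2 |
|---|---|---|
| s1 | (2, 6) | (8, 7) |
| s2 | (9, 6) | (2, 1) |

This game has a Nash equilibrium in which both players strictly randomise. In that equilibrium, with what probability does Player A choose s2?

Let r be the probability that Player A plays s1. In a completely mixed equilibrium, Player B must be indifferent between t1 and t2.
Player B's expected payoff from t1 is 6r + 6(1−r); from t2 it is 7r + (1−r).
Setting these equal: 6 = 6r + 1, so r = 5/6.
Therefore Player A plays s2 with probability 1 − 5/6 = 1/6.

1/6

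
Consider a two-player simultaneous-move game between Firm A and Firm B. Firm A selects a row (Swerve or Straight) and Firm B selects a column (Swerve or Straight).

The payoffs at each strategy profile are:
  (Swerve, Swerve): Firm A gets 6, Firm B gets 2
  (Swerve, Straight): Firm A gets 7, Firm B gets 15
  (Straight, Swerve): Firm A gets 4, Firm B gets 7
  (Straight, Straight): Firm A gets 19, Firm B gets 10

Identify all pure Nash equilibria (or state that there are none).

(Swerve, Swerve): Firm B prefers Straight (15 > 2) — not an equilibrium.
(Swerve, Straight): Firm A prefers Straight (19 > 7) — not an equilibrium.
(Straight, Swerve): Firm A prefers Swerve (6 > 4); Firm B prefers Straight (10 > 7) — not an equilibrium.
(Straight, Straight): Firm A gets 19 ≥ 7 from Swerve, and Firm B gets 10 ≥ 7 from Swerve — Nash equilibrium.

(Straight, Straight)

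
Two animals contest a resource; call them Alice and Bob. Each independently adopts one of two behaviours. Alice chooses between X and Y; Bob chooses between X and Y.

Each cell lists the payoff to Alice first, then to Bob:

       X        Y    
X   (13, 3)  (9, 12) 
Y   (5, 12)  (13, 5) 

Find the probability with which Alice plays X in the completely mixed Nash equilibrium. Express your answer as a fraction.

7/16

Let r be the probability that Alice plays X. In a completely mixed equilibrium, Bob must be indifferent between X and Y.
Bob's expected payoff from X is 3r + 12(1−r); from Y it is 12r + 5(1−r).
Setting these equal: −9r + 12 = 7r + 5, so r = 7/16.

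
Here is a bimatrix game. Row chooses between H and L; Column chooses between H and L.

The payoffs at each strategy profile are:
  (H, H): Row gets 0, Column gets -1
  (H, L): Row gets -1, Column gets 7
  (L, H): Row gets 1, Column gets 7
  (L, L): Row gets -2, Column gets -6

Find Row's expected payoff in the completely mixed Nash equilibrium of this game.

First find y, the probability Column plays H, from Row's indifference between H and L: −(1−y) = y − 2(1−y), giving y = 1/2.
Since Row is indifferent in equilibrium, Row's expected payoff equals the payoff from either row against (1/2, 1/2). Using H: −(1/2) = -1/2.

-1/2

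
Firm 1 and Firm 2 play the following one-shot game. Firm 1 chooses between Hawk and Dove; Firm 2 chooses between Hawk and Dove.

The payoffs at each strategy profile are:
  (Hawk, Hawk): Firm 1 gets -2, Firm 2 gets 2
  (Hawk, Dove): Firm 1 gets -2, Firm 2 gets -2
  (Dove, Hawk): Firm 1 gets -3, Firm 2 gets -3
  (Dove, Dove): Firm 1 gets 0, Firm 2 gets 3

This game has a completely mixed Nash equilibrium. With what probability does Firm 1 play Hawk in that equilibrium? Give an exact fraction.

Let r be the probability that Firm 1 plays Hawk. In a completely mixed equilibrium, Firm 2 must be indifferent between Hawk and Dove.
Firm 2's expected payoff from Hawk is 2r − 3(1−r); from Dove it is −2r + 3(1−r).
Setting these equal: 5r − 3 = −5r + 3, so r = 3/5.

3/5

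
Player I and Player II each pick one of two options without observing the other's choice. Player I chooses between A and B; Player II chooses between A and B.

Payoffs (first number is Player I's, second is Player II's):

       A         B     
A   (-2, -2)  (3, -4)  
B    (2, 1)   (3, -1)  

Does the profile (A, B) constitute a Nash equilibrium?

At (A, B), Player I earns 3; switching to B would give 3, so Player I has no profitable deviation.
Player II earns -4; switching to A would give -2, so Player II would deviate.
Since at least one player can profitably deviate, this is not a Nash equilibrium.

No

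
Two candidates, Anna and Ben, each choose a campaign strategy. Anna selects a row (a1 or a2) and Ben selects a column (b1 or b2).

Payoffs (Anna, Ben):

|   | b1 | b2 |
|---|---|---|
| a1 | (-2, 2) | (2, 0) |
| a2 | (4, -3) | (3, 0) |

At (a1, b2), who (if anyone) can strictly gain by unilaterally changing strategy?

Both

Anna at (a1, b2) earns 2; deviating to a2 yields 3 — a strict improvement.
Ben earns 0; deviating to b1 yields 2 — a strict improvement.
Both Anna and Ben have strictly profitable deviations.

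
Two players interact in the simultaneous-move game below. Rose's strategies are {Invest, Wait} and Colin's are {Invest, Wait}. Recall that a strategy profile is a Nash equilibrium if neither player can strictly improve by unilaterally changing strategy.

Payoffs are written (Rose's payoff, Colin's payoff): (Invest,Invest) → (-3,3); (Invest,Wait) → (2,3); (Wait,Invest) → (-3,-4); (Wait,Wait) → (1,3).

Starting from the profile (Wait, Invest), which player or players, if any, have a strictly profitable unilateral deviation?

Colin

Rose at (Wait, Invest) earns -3; deviating to Invest yields -3 — not better.
Colin earns -4; deviating to Wait yields 3 — a strict improvement.
Only Colin has a strictly profitable deviation.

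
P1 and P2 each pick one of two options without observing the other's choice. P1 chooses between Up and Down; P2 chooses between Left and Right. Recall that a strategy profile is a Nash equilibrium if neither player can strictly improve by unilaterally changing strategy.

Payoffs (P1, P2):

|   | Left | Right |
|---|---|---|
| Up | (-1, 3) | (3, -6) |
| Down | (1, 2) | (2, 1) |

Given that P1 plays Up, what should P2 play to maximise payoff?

Against Up, P2 earns 3 from Left and -6 from Right.
So Left is the best response.

Left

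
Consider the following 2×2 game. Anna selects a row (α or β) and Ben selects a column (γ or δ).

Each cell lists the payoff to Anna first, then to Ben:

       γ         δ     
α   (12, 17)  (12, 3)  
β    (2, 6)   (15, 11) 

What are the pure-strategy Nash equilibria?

(α, γ): Anna gets 12 ≥ 2 from β, and Ben gets 17 ≥ 3 from δ — Nash equilibrium.
(α, δ): Anna prefers β (15 > 12); Ben prefers γ (17 > 3) — not an equilibrium.
(β, γ): Anna prefers α (12 > 2); Ben prefers δ (11 > 6) — not an equilibrium.
(β, δ): Anna gets 15 ≥ 12 from α, and Ben gets 11 ≥ 6 from γ — Nash equilibrium.

(α, γ) and (β, δ)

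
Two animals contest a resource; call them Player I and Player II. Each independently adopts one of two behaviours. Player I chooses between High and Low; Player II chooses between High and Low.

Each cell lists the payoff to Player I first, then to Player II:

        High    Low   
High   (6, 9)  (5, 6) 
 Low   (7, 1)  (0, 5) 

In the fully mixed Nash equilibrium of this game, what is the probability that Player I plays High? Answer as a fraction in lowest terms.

Let x be the probability that Player I plays High. In a completely mixed equilibrium, Player II must be indifferent between High and Low.
Player II's expected payoff from High is 9x + (1−x); from Low it is 6x + 5(1−x).
Setting these equal: 8x + 1 = x + 5, so x = 4/7.

4/7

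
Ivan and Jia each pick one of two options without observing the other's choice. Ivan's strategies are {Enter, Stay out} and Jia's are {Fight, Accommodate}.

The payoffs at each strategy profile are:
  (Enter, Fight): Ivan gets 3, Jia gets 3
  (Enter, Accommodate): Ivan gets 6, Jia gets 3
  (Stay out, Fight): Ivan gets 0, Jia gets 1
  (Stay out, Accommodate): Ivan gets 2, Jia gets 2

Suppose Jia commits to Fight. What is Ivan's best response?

Enter

Against Fight, Ivan earns 3 from Enter and 0 from Stay out.
So Enter is the best response.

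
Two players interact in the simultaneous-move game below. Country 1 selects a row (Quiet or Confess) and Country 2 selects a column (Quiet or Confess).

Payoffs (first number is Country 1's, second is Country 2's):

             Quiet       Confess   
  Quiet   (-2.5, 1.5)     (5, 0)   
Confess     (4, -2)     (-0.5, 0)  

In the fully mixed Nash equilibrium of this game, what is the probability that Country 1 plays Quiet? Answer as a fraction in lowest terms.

4/7

Let r be the probability that Country 1 plays Quiet. In a completely mixed equilibrium, Country 2 must be indifferent between Quiet and Confess.
Country 2's expected payoff from Quiet is 1.5r − 2(1−r); from Confess it is 0.
Setting these equal: 3.5r − 2 = 0, so r = 4/7.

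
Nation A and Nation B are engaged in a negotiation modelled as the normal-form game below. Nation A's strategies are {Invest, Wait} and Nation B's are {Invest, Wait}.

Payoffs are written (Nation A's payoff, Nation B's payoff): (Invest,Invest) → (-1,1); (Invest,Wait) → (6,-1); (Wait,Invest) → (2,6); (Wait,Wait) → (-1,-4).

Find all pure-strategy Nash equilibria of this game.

(Wait, Invest)

(Invest, Invest): Nation A prefers Wait (2 > -1) — not an equilibrium.
(Invest, Wait): Nation B prefers Invest (1 > -1) — not an equilibrium.
(Wait, Invest): Nation A gets 2 ≥ -1 from Invest, and Nation B gets 6 ≥ -4 from Wait — Nash equilibrium.
(Wait, Wait): Nation A prefers Invest (6 > -1); Nation B prefers Invest (6 > -4) — not an equilibrium.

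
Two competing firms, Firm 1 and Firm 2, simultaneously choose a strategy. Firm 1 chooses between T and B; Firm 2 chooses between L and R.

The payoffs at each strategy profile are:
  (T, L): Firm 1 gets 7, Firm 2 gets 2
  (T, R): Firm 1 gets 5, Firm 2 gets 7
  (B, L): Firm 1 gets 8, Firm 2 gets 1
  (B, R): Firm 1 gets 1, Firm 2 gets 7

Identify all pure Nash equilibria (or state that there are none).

(T, L): Firm 1 prefers B (8 > 7); Firm 2 prefers R (7 > 2) — not an equilibrium.
(T, R): Firm 1 gets 5 ≥ 1 from B, and Firm 2 gets 7 ≥ 2 from L — Nash equilibrium.
(B, L): Firm 2 prefers R (7 > 1) — not an equilibrium.
(B, R): Firm 1 prefers T (5 > 1) — not an equilibrium.

(T, R)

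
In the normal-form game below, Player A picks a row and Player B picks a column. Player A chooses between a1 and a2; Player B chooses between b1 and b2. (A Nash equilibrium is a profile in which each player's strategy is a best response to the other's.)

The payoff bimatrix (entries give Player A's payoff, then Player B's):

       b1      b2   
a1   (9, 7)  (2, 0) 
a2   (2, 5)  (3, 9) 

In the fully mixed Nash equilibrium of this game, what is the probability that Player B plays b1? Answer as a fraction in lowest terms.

Let q be the probability that Player B plays b1. In a completely mixed equilibrium, Player A must be indifferent between a1 and a2.
Player A's expected payoff from a1 is 9q + 2(1−q); from a2 it is 2q + 3(1−q).
Setting these equal: 7q + 2 = −q + 3, so q = 1/8.

1/8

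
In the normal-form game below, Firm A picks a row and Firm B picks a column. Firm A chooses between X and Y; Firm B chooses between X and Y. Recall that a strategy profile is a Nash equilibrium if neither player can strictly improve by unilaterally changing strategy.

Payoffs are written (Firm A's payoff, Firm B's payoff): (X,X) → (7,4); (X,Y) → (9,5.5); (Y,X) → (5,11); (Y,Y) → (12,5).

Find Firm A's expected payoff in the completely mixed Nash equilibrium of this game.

39/5

First find y, the probability Firm B plays X, from Firm A's indifference between X and Y: 7y + 9(1−y) = 5y + 12(1−y), giving y = 3/5.
Since Firm A is indifferent in equilibrium, Firm A's expected payoff equals the payoff from either row against (3/5, 2/5). Using X: 7(3/5) + 9(2/5) = 39/5.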